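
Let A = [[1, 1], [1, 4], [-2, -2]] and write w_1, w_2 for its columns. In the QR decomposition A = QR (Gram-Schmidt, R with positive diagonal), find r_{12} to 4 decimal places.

r_{12} = 3.6742

w_1 = (1, 1, -2); ‖w_1‖ = 2.4495, so e_1 = (0.4082, 0.4082, -0.8165).
r_{12} = e_1·w_2 = 3.6742.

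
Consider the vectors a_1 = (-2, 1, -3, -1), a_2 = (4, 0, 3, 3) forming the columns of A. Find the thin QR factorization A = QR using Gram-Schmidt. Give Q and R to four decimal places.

a_1 = (-2, 1, -3, -1); ‖a_1‖ = 3.8730, so q_1 = (-0.5164, 0.2582, -0.7746, -0.2582).
q_1·a_2 = (-0.5164)·4 + 0.2582·0 + (-0.7746)·3 + (-0.2582)·3 = -5.1640.
u_2 = a_2 + 5.1640·q_1 = (1.3333, 1.3333, -1.0000, 1.6667).
‖u_2‖ = 2.7080, so q_2 = (0.4924, 0.4924, -0.3693, 0.6155).

Q = [[-0.5164, 0.4924], [0.2582, 0.4924], [-0.7746, -0.3693], [-0.2582, 0.6155]], R = [[3.8730, -5.1640], [0.0000, 2.7080]]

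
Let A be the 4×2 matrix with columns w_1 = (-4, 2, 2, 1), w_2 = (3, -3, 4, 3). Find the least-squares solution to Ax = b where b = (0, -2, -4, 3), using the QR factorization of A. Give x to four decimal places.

x = (-0.3840, -0.0858)

q_1 = w_1/‖w_1‖ = (-4, 2, 2, 1)/5.0000 = (-0.8000, 0.4000, 0.4000, 0.2000).
r_{12} = q_1·w_2 = -1.4000.
u_2 = w_2 + 1.4000·q_1 = (1.8800, -2.4400, 4.5600, 3.2800).
‖u_2‖ = 6.4062, so q_2 = (0.2935, -0.3809, 0.7118, 0.5120).
Qᵀb = (-1.8000, -0.5495).
Back-substitute: x_2 = -0.5495/6.4062 = -0.0858.
x_1 = (-1.8000 + 1.4000·(-0.0858))/5.0000 = -0.3840.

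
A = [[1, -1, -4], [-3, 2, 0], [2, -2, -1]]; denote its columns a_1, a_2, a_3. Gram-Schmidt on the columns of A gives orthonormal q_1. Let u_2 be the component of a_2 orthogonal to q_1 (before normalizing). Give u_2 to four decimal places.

q_1 = a_1/‖a_1‖ = (1, -3, 2)/3.7417 = (0.2673, -0.8018, 0.5345).
r_{12} = q_1·a_2 = -2.9399.
u_2 = a_2 + 2.9399·q_1 = (-0.2143, -0.3571, -0.4286).

u_2 = (-0.2143, -0.3571, -0.4286)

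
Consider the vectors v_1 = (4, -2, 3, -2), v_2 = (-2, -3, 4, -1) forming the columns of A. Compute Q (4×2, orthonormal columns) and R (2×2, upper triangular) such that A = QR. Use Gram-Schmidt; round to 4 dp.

Q = [[0.6963, -0.6823], [-0.3482, -0.4489], [0.5222, 0.5746], [-0.3482, -0.0539]], R = [[5.7446, 2.0889], [0.0000, 5.0632]]

v_1 = (4, -2, 3, -2); ‖v_1‖ = 5.7446, so e_1 = (0.6963, -0.3482, 0.5222, -0.3482).
e_1·v_2 = 0.6963·(-2) + (-0.3482)·(-3) + 0.5222·4 + (-0.3482)·(-1) = 2.0889.
u_2 = v_2 − 2.0889·e_1 = (-3.4545, -2.2727, 2.9091, -0.2727).
‖u_2‖ = 5.0632, so e_2 = (-0.6823, -0.4489, 0.5746, -0.0539).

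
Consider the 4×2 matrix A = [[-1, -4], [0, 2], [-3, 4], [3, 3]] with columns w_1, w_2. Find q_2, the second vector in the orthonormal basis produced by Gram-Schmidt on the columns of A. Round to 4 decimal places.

q_2 = (-0.5888, 0.2983, 0.6202, 0.4239)

w_1 = (-1, 0, -3, 3); ‖w_1‖ = 4.3589, so q_1 = (-0.2294, 0.0000, -0.6882, 0.6882).
q_1·w_2 = (-0.2294)·(-4) + 0.0000·2 + (-0.6882)·4 + 0.6882·3 = 0.2294.
u_2 = w_2 − 0.2294·q_1 = (-3.9474, 2.0000, 4.1579, 2.8421).
‖u_2‖ = 6.7043, so q_2 = (-0.5888, 0.2983, 0.6202, 0.4239).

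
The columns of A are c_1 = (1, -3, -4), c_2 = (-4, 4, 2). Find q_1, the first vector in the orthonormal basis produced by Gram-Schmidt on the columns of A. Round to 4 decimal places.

c_1 = (1, -3, -4); ‖c_1‖ = 5.0990, so q_1 = (0.1961, -0.5883, -0.7845).

q_1 = (0.1961, -0.5883, -0.7845)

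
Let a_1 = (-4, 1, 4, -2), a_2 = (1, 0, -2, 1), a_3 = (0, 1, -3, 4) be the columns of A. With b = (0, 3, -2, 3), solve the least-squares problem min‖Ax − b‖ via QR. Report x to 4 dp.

x = (0.4308, 0.8385, 0.8000)

e_1 = a_1/‖a_1‖ = (-4, 1, 4, -2)/6.0828 = (-0.6576, 0.1644, 0.6576, -0.3288).
r_{12} = e_1·a_2 = -2.3016.
u_2 = a_2 + 2.3016·e_1 = (-0.5135, 0.3784, -0.4865, 0.2432).
‖u_2‖ = 0.8383, so e_2 = (-0.6126, 0.4514, -0.5803, 0.2902).
r_{13} = e_1·a_3 = -3.1236; r_{23} = e_2·a_3 = 3.3531.
u_3 = a_3 + 3.1236·e_1 − 3.3531·e_2 = (0.0000, 0.0000, 1.0000, 2.0000).
‖u_3‖ = 2.2361, so e_3 = (0.0000, 0.0000, 0.4472, 0.8944).
Qᵀb = (-1.8084, 3.3853, 1.7889).
Back-substitute: x_3 = 1.7889/2.2361 = 0.8000.
x_2 = (3.3853 − 3.3531·0.8000)/0.8383 = 0.8385.
x_1 = (-1.8084 + 2.3016·0.8385 + 3.1236·0.8000)/6.0828 = 0.4308.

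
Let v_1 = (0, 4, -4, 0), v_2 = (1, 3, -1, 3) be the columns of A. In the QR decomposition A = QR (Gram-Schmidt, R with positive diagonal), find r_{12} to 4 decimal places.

v_1 = (0, 4, -4, 0); ‖v_1‖ = 5.6569, so e_1 = (0.0000, 0.7071, -0.7071, 0.0000).
r_{12} = e_1·v_2 = 2.8284.

r_{12} = 2.8284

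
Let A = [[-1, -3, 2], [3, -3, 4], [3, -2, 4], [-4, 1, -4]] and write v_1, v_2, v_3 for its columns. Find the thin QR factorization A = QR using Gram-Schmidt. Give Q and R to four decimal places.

Q = [[-0.1690, -0.8729, 0.3985], [0.5071, -0.4112, -0.7491], [0.5071, -0.1587, 0.3121], [-0.6761, -0.2092, -0.4274]], R = [[5.9161, -2.7045, 6.4232], [0.0000, 3.9605, -3.1886], [0.0000, 0.0000, 0.7587]]

v_1 = (-1, 3, 3, -4); ‖v_1‖ = 5.9161, so q_1 = (-0.1690, 0.5071, 0.5071, -0.6761).
q_1·v_2 = (-0.1690)·(-3) + 0.5071·(-3) + 0.5071·(-2) + (-0.6761)·1 = -2.7045.
u_2 = v_2 + 2.7045·q_1 = (-3.4571, -1.6286, -0.6286, -0.8286).
‖u_2‖ = 3.9605, so q_2 = (-0.8729, -0.4112, -0.1587, -0.2092).
q_1·v_3 = (-0.1690)·2 + 0.5071·4 + 0.5071·4 + (-0.6761)·(-4) = 6.4232; q_2·v_3 = (-0.8729)·2 + (-0.4112)·4 + (-0.1587)·4 + (-0.2092)·(-4) = -3.1886.
u_3 = v_3 − 6.4232·q_1 + 3.1886·q_2 = (0.3024, -0.5683, 0.2368, -0.3242).
‖u_3‖ = 0.7587, so q_3 = (0.3985, -0.7491, 0.3121, -0.4274).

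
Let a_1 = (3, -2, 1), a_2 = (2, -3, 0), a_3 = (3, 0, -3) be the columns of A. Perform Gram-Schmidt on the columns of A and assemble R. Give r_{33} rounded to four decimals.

a_1 = (3, -2, 1); ‖a_1‖ = 3.7417, so q_1 = (0.8018, -0.5345, 0.2673).
q_1·a_2 = 0.8018·2 + (-0.5345)·(-3) + 0.2673·0 = 3.2071.
u_2 = a_2 − 3.2071·q_1 = (-0.5714, -1.2857, -0.8571).
‖u_2‖ = 1.6475, so q_2 = (-0.3468, -0.7804, -0.5203).
q_1·a_3 = 0.8018·3 + (-0.5345)·0 + 0.2673·(-3) = 1.6036; q_2·a_3 = (-0.3468)·3 + (-0.7804)·0 + (-0.5203)·(-3) = 0.5203.
u_3 = a_3 − 1.6036·q_1 − 0.5203·q_2 = (1.8947, 1.2632, -3.1579).
r_{33} = ‖u_3‖ = 3.8933.

r_{33} = 3.8933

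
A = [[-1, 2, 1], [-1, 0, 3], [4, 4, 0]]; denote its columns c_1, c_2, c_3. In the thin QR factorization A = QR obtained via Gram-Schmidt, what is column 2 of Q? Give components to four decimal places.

c_1 = (-1, -1, 4); ‖c_1‖ = 4.2426, so q_1 = (-0.2357, -0.2357, 0.9428).
q_1·c_2 = (-0.2357)·2 + (-0.2357)·0 + 0.9428·4 = 3.2998.
u_2 = c_2 − 3.2998·q_1 = (2.7778, 0.7778, 0.8889).
‖u_2‖ = 3.0185, so q_2 = (0.9203, 0.2577, 0.2945).

q_2 = (0.9203, 0.2577, 0.2945)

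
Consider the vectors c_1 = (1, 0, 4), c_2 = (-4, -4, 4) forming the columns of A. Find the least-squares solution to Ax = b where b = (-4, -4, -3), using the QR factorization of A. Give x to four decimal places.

x = (-1.5000, 0.7917)

c_1 = (1, 0, 4); ‖c_1‖ = 4.1231, so q_1 = (0.2425, 0.0000, 0.9701).
q_1·c_2 = 0.2425·(-4) + 0.0000·(-4) + 0.9701·4 = 2.9104.
u_2 = c_2 − 2.9104·q_1 = (-4.7059, -4.0000, 1.1765).
‖u_2‖ = 6.2872, so q_2 = (-0.7485, -0.6362, 0.1871).
Qᵀb = (-3.8806, 4.9774).
Back-substitute: x_2 = 4.9774/6.2872 = 0.7917.
x_1 = (-3.8806 − 2.9104·0.7917)/4.1231 = -1.5000.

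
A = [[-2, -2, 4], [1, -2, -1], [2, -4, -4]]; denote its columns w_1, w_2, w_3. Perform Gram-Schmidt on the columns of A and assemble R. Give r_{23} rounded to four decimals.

r_{23} = -0.2981

w_1 = (-2, 1, 2); ‖w_1‖ = 3.0000, so q_1 = (-0.6667, 0.3333, 0.6667).
q_1·w_2 = (-0.6667)·(-2) + 0.3333·(-2) + 0.6667·(-4) = -2.0000.
u_2 = w_2 + 2.0000·q_1 = (-3.3333, -1.3333, -2.6667).
‖u_2‖ = 4.4721, so q_2 = (-0.7454, -0.2981, -0.5963).
r_{23} = q_2·w_3 = -0.2981.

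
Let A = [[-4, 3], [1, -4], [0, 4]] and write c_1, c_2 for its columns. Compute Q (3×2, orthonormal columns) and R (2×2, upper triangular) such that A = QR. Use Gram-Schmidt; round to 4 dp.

Q = [[-0.9701, -0.1501], [0.2425, -0.6006], [0.0000, 0.7854]], R = [[4.1231, -3.8806], [0.0000, 5.0932]]

c_1 = (-4, 1, 0); ‖c_1‖ = 4.1231, so e_1 = (-0.9701, 0.2425, 0.0000).
e_1·c_2 = (-0.9701)·3 + 0.2425·(-4) + 0.0000·4 = -3.8806.
u_2 = c_2 + 3.8806·e_1 = (-0.7647, -3.0588, 4.0000).
‖u_2‖ = 5.0932, so e_2 = (-0.1501, -0.6006, 0.7854).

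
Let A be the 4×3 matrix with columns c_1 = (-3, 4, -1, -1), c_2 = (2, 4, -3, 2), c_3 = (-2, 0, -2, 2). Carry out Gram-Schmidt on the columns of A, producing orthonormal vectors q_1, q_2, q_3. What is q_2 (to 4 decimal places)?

q_2 = (0.6034, 0.4439, -0.4855, 0.4508)

q_1 = c_1/‖c_1‖ = (-3, 4, -1, -1)/5.1962 = (-0.5774, 0.7698, -0.1925, -0.1925).
r_{12} = q_1·c_2 = 2.1170.
u_2 = c_2 − 2.1170·q_1 = (3.2222, 2.3704, -2.5926, 2.4074).
‖u_2‖ = 5.3403, so q_2 = (0.6034, 0.4439, -0.4855, 0.4508).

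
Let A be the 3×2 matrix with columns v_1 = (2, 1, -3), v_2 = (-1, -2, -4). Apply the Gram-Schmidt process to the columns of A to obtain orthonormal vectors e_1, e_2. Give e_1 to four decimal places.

e_1 = v_1/‖v_1‖ = (2, 1, -3)/3.7417 = (0.5345, 0.2673, -0.8018).

e_1 = (0.5345, 0.2673, -0.8018)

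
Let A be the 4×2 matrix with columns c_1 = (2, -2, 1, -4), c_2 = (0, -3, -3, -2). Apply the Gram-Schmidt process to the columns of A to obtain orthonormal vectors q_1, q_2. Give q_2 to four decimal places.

q_2 = (-0.2124, -0.5118, -0.8304, -0.0579)

c_1 = (2, -2, 1, -4); ‖c_1‖ = 5.0000, so q_1 = (0.4000, -0.4000, 0.2000, -0.8000).
q_1·c_2 = 0.4000·0 + (-0.4000)·(-3) + 0.2000·(-3) + (-0.8000)·(-2) = 2.2000.
u_2 = c_2 − 2.2000·q_1 = (-0.8800, -2.1200, -3.4400, -0.2400).
‖u_2‖ = 4.1425, so q_2 = (-0.2124, -0.5118, -0.8304, -0.0579).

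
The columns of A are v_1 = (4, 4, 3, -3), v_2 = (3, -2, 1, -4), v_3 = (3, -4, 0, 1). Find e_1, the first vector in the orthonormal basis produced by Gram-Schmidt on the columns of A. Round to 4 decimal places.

e_1 = (0.5657, 0.5657, 0.4243, -0.4243)

e_1 = v_1/‖v_1‖ = (4, 4, 3, -3)/7.0711 = (0.5657, 0.5657, 0.4243, -0.4243).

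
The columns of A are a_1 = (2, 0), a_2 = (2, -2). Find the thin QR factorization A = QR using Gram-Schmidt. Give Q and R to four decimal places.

Q = [[1.0000, 0.0000], [0.0000, -1.0000]], R = [[2.0000, 2.0000], [0.0000, 2.0000]]

a_1 = (2, 0); ‖a_1‖ = 2.0000, so e_1 = (1.0000, 0.0000).
e_1·a_2 = 1.0000·2 + 0.0000·(-2) = 2.0000.
u_2 = a_2 − 2.0000·e_1 = (0.0000, -2.0000).
‖u_2‖ = 2.0000, so e_2 = (0.0000, -1.0000).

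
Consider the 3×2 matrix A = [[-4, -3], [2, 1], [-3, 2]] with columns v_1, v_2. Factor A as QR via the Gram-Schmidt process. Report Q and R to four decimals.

Q = [[-0.7428, -0.5523], [0.3714, 0.1305], [-0.5571, 0.8234]], R = [[5.3852, 1.4856], [0.0000, 3.4341]]

v_1 = (-4, 2, -3); ‖v_1‖ = 5.3852, so e_1 = (-0.7428, 0.3714, -0.5571).
e_1·v_2 = (-0.7428)·(-3) + 0.3714·1 + (-0.5571)·2 = 1.4856.
u_2 = v_2 − 1.4856·e_1 = (-1.8966, 0.4483, 2.8276).
‖u_2‖ = 3.4341, so e_2 = (-0.5523, 0.1305, 0.8234).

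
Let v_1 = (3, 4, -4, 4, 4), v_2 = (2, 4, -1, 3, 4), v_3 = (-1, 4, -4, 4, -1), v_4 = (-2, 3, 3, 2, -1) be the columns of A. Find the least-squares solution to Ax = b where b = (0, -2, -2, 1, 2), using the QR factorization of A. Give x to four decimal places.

x = (0.1716, -0.0339, 0.0110, -0.4274)

v_1 = (3, 4, -4, 4, 4); ‖v_1‖ = 8.5440, so e_1 = (0.3511, 0.4682, -0.4682, 0.4682, 0.4682).
e_1·v_2 = 0.3511·2 + 0.4682·4 + (-0.4682)·(-1) + 0.4682·3 + 0.4682·4 = 6.3202.
u_2 = v_2 − 6.3202·e_1 = (-0.2192, 1.0411, 1.9589, 0.0411, 1.0411).
‖u_2‖ = 2.4606, so e_2 = (-0.0891, 0.4231, 0.7961, 0.0167, 0.4231).
e_1·v_3 = 0.3511·(-1) + 0.4682·4 + (-0.4682)·(-4) + 0.4682·4 + 0.4682·(-1) = 4.7987; e_2·v_3 = (-0.0891)·(-1) + 0.4231·4 + 0.7961·(-4) + 0.0167·4 + 0.4231·(-1) = -1.7592.
u_3 = v_3 − 4.7987·e_1 + 1.7592·e_2 = (-2.8416, 2.4977, -0.3529, 1.7828, -2.5023).
‖u_3‖ = 4.8865, so e_3 = (-0.5815, 0.5112, -0.0722, 0.3648, -0.5121).
e_1·v_4 = 0.3511·(-2) + 0.4682·3 + (-0.4682)·3 + 0.4682·2 + 0.4682·(-1) = -0.2341; e_2·v_4 = (-0.0891)·(-2) + 0.4231·3 + 0.7961·3 + 0.0167·2 + 0.4231·(-1) = 3.4460; e_3·v_4 = (-0.5815)·(-2) + 0.5112·3 + (-0.0722)·3 + 0.3648·2 + (-0.5121)·(-1) = 3.7216.
u_4 = v_4 + 0.2341·e_1 − 3.4460·e_2 − 3.7216·e_3 = (0.5533, -0.2507, 0.4159, 0.6942, -0.4427).
‖u_4‖ = 1.1045, so e_4 = (0.5010, -0.2270, 0.3765, 0.6286, -0.4008).
Qᵀb = (1.4045, -1.5755, -1.5372, -0.4721).
Back-substitute: x_4 = -0.4721/1.1045 = -0.4274.
x_3 = (-1.5372 − 3.7216·(-0.4274))/4.8865 = 0.0110.
x_2 = (-1.5755 + 1.7592·0.0110 − 3.4460·(-0.4274))/2.4606 = -0.0339.
x_1 = (1.4045 − 6.3202·(-0.0339) − 4.7987·0.0110 + 0.2341·(-0.4274))/8.5440 = 0.1716.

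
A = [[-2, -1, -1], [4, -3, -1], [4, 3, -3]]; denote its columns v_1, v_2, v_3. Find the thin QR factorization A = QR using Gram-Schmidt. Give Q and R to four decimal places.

e_1 = v_1/‖v_1‖ = (-2, 4, 4)/6.0000 = (-0.3333, 0.6667, 0.6667).
r_{12} = e_1·v_2 = 0.3333.
u_2 = v_2 − 0.3333·e_1 = (-0.8889, -3.2222, 2.7778).
‖u_2‖ = 4.3461, so e_2 = (-0.2045, -0.7414, 0.6391).
r_{13} = e_1·v_3 = -2.3333; r_{23} = e_2·v_3 = -0.9715.
u_3 = v_3 + 2.3333·e_1 + 0.9715·e_2 = (-1.9765, -0.1647, -0.8235).
‖u_3‖ = 2.1475, so e_3 = (-0.9204, -0.0767, -0.3835).

Q = [[-0.3333, -0.2045, -0.9204], [0.6667, -0.7414, -0.0767], [0.6667, 0.6391, -0.3835]], R = [[6.0000, 0.3333, -2.3333], [0.0000, 4.3461, -0.9715], [0.0000, 0.0000, 2.1475]]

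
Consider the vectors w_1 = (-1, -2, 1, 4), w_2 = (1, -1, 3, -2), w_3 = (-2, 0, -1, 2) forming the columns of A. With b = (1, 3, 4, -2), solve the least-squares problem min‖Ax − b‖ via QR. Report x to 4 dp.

x = (-0.4906, 1.0755, 0.4549)

w_1 = (-1, -2, 1, 4); ‖w_1‖ = 4.6904, so e_1 = (-0.2132, -0.4264, 0.2132, 0.8528).
e_1·w_2 = (-0.2132)·1 + (-0.4264)·(-1) + 0.2132·3 + 0.8528·(-2) = -0.8528.
u_2 = w_2 + 0.8528·e_1 = (0.8182, -1.3636, 3.1818, -1.2727).
‖u_2‖ = 3.7779, so e_2 = (0.2166, -0.3609, 0.8422, -0.3369).
e_1·w_3 = (-0.2132)·(-2) + (-0.4264)·0 + 0.2132·(-1) + 0.8528·2 = 1.9188; e_2·w_3 = 0.2166·(-2) + (-0.3609)·0 + 0.8422·(-1) + (-0.3369)·2 = -1.9491.
u_3 = w_3 − 1.9188·e_1 + 1.9491·e_2 = (-1.1688, 0.1146, 0.2325, -0.2930).
‖u_3‖ = 1.2325, so e_3 = (-0.9483, 0.0930, 0.1886, -0.2377).
Qᵀb = (-2.3452, 3.1763, 0.5607).
Back-substitute: x_3 = 0.5607/1.2325 = 0.4549.
x_2 = (3.1763 + 1.9491·0.4549)/3.7779 = 1.0755.
x_1 = (-2.3452 + 0.8528·1.0755 − 1.9188·0.4549)/4.6904 = -0.4906.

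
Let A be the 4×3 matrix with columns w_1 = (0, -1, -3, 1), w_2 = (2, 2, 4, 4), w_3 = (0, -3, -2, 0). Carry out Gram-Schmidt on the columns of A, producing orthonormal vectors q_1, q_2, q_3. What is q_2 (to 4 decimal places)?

w_1 = (0, -1, -3, 1); ‖w_1‖ = 3.3166, so q_1 = (0.0000, -0.3015, -0.9045, 0.3015).
q_1·w_2 = 0.0000·2 + (-0.3015)·2 + (-0.9045)·4 + 0.3015·4 = -3.0151.
u_2 = w_2 + 3.0151·q_1 = (2.0000, 1.0909, 1.2727, 4.9091).
‖u_2‖ = 5.5596, so q_2 = (0.3597, 0.1962, 0.2289, 0.8830).

q_2 = (0.3597, 0.1962, 0.2289, 0.8830)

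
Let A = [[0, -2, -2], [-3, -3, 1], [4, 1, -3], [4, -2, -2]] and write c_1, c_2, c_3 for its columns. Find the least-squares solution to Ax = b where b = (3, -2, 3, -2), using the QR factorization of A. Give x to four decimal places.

c_1 = (0, -3, 4, 4); ‖c_1‖ = 6.4031, so q_1 = (0.0000, -0.4685, 0.6247, 0.6247).
q_1·c_2 = 0.0000·(-2) + (-0.4685)·(-3) + 0.6247·1 + 0.6247·(-2) = 0.7809.
u_2 = c_2 − 0.7809·q_1 = (-2.0000, -2.6341, 0.5122, -2.4878).
‖u_2‖ = 4.1702, so q_2 = (-0.4796, -0.6317, 0.1228, -0.5966).
q_1·c_3 = 0.0000·(-2) + (-0.4685)·1 + 0.6247·(-3) + 0.6247·(-2) = -3.5920; q_2·c_3 = (-0.4796)·(-2) + (-0.6317)·1 + 0.1228·(-3) + (-0.5966)·(-2) = 1.1522.
u_3 = c_3 + 3.5920·q_1 − 1.1522·q_2 = (-1.4474, 0.0449, -0.8976, 0.9313).
‖u_3‖ = 1.9416, so q_3 = (-0.7455, 0.0231, -0.4623, 0.4796).
Qᵀb = (1.5617, 1.3862, -4.6287).
Back-substitute: x_3 = -4.6287/1.9416 = -2.3839.
x_2 = (1.3862 − 1.1522·(-2.3839))/4.1702 = 0.9911.
x_1 = (1.5617 − 0.7809·0.9911 + 3.5920·(-2.3839))/6.4031 = -1.2143.

x = (-1.2143, 0.9911, -2.3839)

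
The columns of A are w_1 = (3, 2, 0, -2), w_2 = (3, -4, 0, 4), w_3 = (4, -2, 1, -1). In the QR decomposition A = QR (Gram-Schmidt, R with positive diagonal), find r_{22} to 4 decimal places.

q_1 = w_1/‖w_1‖ = (3, 2, 0, -2)/4.1231 = (0.7276, 0.4851, 0.0000, -0.4851).
r_{12} = q_1·w_2 = -1.6977.
u_2 = w_2 + 1.6977·q_1 = (4.2353, -3.1765, 0.0000, 3.1765).
r_{22} = ‖u_2‖ = 6.1739.

r_{22} = 6.1739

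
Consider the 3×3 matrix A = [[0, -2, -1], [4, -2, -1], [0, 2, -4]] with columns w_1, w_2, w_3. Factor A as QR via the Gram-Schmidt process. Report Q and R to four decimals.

w_1 = (0, 4, 0); ‖w_1‖ = 4.0000, so e_1 = (0.0000, 1.0000, 0.0000).
e_1·w_2 = 0.0000·(-2) + 1.0000·(-2) + 0.0000·2 = -2.0000.
u_2 = w_2 + 2.0000·e_1 = (-2.0000, 0.0000, 2.0000).
‖u_2‖ = 2.8284, so e_2 = (-0.7071, 0.0000, 0.7071).
e_1·w_3 = 0.0000·(-1) + 1.0000·(-1) + 0.0000·(-4) = -1.0000; e_2·w_3 = (-0.7071)·(-1) + 0.0000·(-1) + 0.7071·(-4) = -2.1213.
u_3 = w_3 + 1.0000·e_1 + 2.1213·e_2 = (-2.5000, 0.0000, -2.5000).
‖u_3‖ = 3.5355, so e_3 = (-0.7071, 0.0000, -0.7071).

Q = [[0.0000, -0.7071, -0.7071], [1.0000, 0.0000, 0.0000], [0.0000, 0.7071, -0.7071]], R = [[4.0000, -2.0000, -1.0000], [0.0000, 2.8284, -2.1213], [0.0000, 0.0000, 3.5355]]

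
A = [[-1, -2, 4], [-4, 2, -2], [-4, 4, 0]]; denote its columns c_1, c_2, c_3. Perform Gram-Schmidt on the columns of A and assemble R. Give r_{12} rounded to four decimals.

c_1 = (-1, -4, -4); ‖c_1‖ = 5.7446, so q_1 = (-0.1741, -0.6963, -0.6963).
r_{12} = q_1·c_2 = -3.8297.

r_{12} = -3.8297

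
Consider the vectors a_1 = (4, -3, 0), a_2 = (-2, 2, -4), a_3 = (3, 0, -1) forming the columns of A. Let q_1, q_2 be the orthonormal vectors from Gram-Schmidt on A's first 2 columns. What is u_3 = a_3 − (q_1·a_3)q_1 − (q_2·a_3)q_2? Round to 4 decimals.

q_1 = a_1/‖a_1‖ = (4, -3, 0)/5.0000 = (0.8000, -0.6000, 0.0000).
r_{12} = q_1·a_2 = -2.8000.
u_2 = a_2 + 2.8000·q_1 = (0.2400, 0.3200, -4.0000).
‖u_2‖ = 4.0200, so q_2 = (0.0597, 0.0796, -0.9950).
r_{13} = q_1·a_3 = 2.4000; r_{23} = q_2·a_3 = 1.1741.
u_3 = a_3 − 2.4000·q_1 − 1.1741·q_2 = (1.0099, 1.3465, 0.1683).

u_3 = (1.0099, 1.3465, 0.1683)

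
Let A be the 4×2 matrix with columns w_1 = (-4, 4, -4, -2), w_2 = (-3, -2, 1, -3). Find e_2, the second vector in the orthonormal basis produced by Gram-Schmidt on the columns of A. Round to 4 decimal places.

w_1 = (-4, 4, -4, -2); ‖w_1‖ = 7.2111, so e_1 = (-0.5547, 0.5547, -0.5547, -0.2774).
e_1·w_2 = (-0.5547)·(-3) + 0.5547·(-2) + (-0.5547)·1 + (-0.2774)·(-3) = 0.8321.
u_2 = w_2 − 0.8321·e_1 = (-2.5385, -2.4615, 1.4615, -2.7692).
‖u_2‖ = 4.7231, so e_2 = (-0.5375, -0.5212, 0.3094, -0.5863).

e_2 = (-0.5375, -0.5212, 0.3094, -0.5863)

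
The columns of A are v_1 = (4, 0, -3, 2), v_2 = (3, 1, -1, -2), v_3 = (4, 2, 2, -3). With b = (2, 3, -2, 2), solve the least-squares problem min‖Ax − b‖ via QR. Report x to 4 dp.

x = (0.6896, -0.2437, 0.1706)

e_1 = v_1/‖v_1‖ = (4, 0, -3, 2)/5.3852 = (0.7428, 0.0000, -0.5571, 0.3714).
r_{12} = e_1·v_2 = 2.0426.
u_2 = v_2 − 2.0426·e_1 = (1.4828, 1.0000, 0.1379, -2.7586).
‖u_2‖ = 3.2905, so e_2 = (0.4506, 0.3039, 0.0419, -0.8384).
r_{13} = e_1·v_3 = 0.7428; r_{23} = e_2·v_3 = 5.0092.
u_3 = v_3 − 0.7428·e_1 − 5.0092·e_2 = (1.1911, 0.4777, 2.2038, 0.9236).
‖u_3‖ = 2.7123, so e_3 = (0.4391, 0.1761, 0.8125, 0.3405).
Qᵀb = (3.3425, 0.0524, 0.4626).
Back-substitute: x_3 = 0.4626/2.7123 = 0.1706.
x_2 = (0.0524 − 5.0092·0.1706)/3.2905 = -0.2437.
x_1 = (3.3425 − 2.0426·(-0.2437) − 0.7428·0.1706)/5.3852 = 0.6896.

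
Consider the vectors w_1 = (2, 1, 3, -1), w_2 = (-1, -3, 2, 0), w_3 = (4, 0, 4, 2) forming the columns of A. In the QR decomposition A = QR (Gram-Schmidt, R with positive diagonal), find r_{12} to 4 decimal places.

r_{12} = 0.2582

w_1 = (2, 1, 3, -1); ‖w_1‖ = 3.8730, so e_1 = (0.5164, 0.2582, 0.7746, -0.2582).
r_{12} = e_1·w_2 = 0.2582.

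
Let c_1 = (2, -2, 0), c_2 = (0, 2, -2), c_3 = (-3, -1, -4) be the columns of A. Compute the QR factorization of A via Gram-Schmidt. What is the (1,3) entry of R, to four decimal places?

c_1 = (2, -2, 0); ‖c_1‖ = 2.8284, so q_1 = (0.7071, -0.7071, 0.0000).
r_{13} = q_1·c_3 = -1.4142.

r_{13} = -1.4142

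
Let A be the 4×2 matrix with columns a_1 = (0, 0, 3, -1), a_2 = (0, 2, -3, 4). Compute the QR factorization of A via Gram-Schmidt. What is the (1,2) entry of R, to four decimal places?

a_1 = (0, 0, 3, -1); ‖a_1‖ = 3.1623, so q_1 = (0.0000, 0.0000, 0.9487, -0.3162).
r_{12} = q_1·a_2 = -4.1110.

r_{12} = -4.1110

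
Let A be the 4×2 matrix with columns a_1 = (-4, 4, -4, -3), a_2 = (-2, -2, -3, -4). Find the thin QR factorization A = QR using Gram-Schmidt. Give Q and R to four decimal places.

a_1 = (-4, 4, -4, -3); ‖a_1‖ = 7.5498, so q_1 = (-0.5298, 0.5298, -0.5298, -0.3974).
q_1·a_2 = (-0.5298)·(-2) + 0.5298·(-2) + (-0.5298)·(-3) + (-0.3974)·(-4) = 3.1789.
u_2 = a_2 − 3.1789·q_1 = (-0.3158, -3.6842, -1.3158, -2.7368).
‖u_2‖ = 4.7848, so q_2 = (-0.0660, -0.7700, -0.2750, -0.5720).

Q = [[-0.5298, -0.0660], [0.5298, -0.7700], [-0.5298, -0.2750], [-0.3974, -0.5720]], R = [[7.5498, 3.1789], [0.0000, 4.7848]]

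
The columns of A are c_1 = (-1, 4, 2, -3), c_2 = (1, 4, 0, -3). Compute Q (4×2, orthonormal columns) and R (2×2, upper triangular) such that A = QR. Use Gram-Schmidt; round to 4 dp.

c_1 = (-1, 4, 2, -3); ‖c_1‖ = 5.4772, so e_1 = (-0.1826, 0.7303, 0.3651, -0.5477).
e_1·c_2 = (-0.1826)·1 + 0.7303·4 + 0.3651·0 + (-0.5477)·(-3) = 4.3818.
u_2 = c_2 − 4.3818·e_1 = (1.8000, 0.8000, -1.6000, -0.6000).
‖u_2‖ = 2.6077, so e_2 = (0.6903, 0.3068, -0.6136, -0.2301).

Q = [[-0.1826, 0.6903], [0.7303, 0.3068], [0.3651, -0.6136], [-0.5477, -0.2301]], R = [[5.4772, 4.3818], [0.0000, 2.6077]]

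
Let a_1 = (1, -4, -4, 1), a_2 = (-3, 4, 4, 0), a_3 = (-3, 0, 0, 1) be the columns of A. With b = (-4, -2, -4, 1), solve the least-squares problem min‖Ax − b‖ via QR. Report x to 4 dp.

x = (-3.2500, -4.0000, 4.2500)

a_1 = (1, -4, -4, 1); ‖a_1‖ = 5.8310, so e_1 = (0.1715, -0.6860, -0.6860, 0.1715).
e_1·a_2 = 0.1715·(-3) + (-0.6860)·4 + (-0.6860)·4 + 0.1715·0 = -6.0025.
u_2 = a_2 + 6.0025·e_1 = (-1.9706, -0.1176, -0.1176, 1.0294).
‖u_2‖ = 2.2295, so e_2 = (-0.8839, -0.0528, -0.0528, 0.4617).
e_1·a_3 = 0.1715·(-3) + (-0.6860)·0 + (-0.6860)·0 + 0.1715·1 = -0.3430; e_2·a_3 = (-0.8839)·(-3) + (-0.0528)·0 + (-0.0528)·0 + 0.4617·1 = 3.1134.
u_3 = a_3 + 0.3430·e_1 − 3.1134·e_2 = (-0.1893, -0.0710, -0.0710, -0.3787).
‖u_3‖ = 0.4351, so e_3 = (-0.4351, -0.1632, -0.1632, -0.8703).
Qᵀb = (3.6015, 4.3138, 1.8494).
Back-substitute: x_3 = 1.8494/0.4351 = 4.2500.
x_2 = (4.3138 − 3.1134·4.2500)/2.2295 = -4.0000.
x_1 = (3.6015 + 6.0025·(-4.0000) + 0.3430·4.2500)/5.8310 = -3.2500.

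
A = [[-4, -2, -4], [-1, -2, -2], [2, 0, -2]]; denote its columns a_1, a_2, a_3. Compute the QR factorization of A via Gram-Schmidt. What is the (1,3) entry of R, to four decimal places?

e_1 = a_1/‖a_1‖ = (-4, -1, 2)/4.5826 = (-0.8729, -0.2182, 0.4364).
r_{13} = e_1·a_3 = 3.0551.

r_{13} = 3.0551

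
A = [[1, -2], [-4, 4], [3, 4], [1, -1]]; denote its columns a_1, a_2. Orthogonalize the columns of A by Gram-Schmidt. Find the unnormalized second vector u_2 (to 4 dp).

u_2 = (-1.7407, 2.9630, 4.7778, -0.7407)

a_1 = (1, -4, 3, 1); ‖a_1‖ = 5.1962, so e_1 = (0.1925, -0.7698, 0.5774, 0.1925).
e_1·a_2 = 0.1925·(-2) + (-0.7698)·4 + 0.5774·4 + 0.1925·(-1) = -1.3472.
u_2 = a_2 + 1.3472·e_1 = (-1.7407, 2.9630, 4.7778, -0.7407).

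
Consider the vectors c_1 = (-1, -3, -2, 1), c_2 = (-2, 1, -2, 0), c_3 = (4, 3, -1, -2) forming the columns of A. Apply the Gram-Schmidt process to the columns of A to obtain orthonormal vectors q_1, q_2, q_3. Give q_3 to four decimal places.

q_3 = (0.7045, 0.1101, -0.6495, -0.2642)

q_1 = c_1/‖c_1‖ = (-1, -3, -2, 1)/3.8730 = (-0.2582, -0.7746, -0.5164, 0.2582).
r_{12} = q_1·c_2 = 0.7746.
u_2 = c_2 − 0.7746·q_1 = (-1.8000, 1.6000, -1.6000, -0.2000).
‖u_2‖ = 2.8983, so q_2 = (-0.6211, 0.5521, -0.5521, -0.0690).
r_{13} = q_1·c_3 = -3.3566; r_{23} = q_2·c_3 = -0.1380.
u_3 = c_3 + 3.3566·q_1 + 0.1380·q_2 = (3.0476, 0.4762, -2.8095, -1.1429).
‖u_3‖ = 4.3260, so q_3 = (0.7045, 0.1101, -0.6495, -0.2642).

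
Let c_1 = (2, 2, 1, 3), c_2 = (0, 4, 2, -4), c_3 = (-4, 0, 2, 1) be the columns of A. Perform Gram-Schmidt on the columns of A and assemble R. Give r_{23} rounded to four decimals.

r_{23} = -0.0557

c_1 = (2, 2, 1, 3); ‖c_1‖ = 4.2426, so e_1 = (0.4714, 0.4714, 0.2357, 0.7071).
e_1·c_2 = 0.4714·0 + 0.4714·4 + 0.2357·2 + 0.7071·(-4) = -0.4714.
u_2 = c_2 + 0.4714·e_1 = (0.2222, 4.2222, 2.1111, -3.6667).
‖u_2‖ = 5.9815, so e_2 = (0.0372, 0.7059, 0.3529, -0.6130).
r_{23} = e_2·c_3 = -0.0557.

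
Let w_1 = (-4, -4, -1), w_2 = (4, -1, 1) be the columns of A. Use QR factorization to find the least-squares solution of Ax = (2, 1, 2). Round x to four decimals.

w_1 = (-4, -4, -1); ‖w_1‖ = 5.7446, so e_1 = (-0.6963, -0.6963, -0.1741).
e_1·w_2 = (-0.6963)·4 + (-0.6963)·(-1) + (-0.1741)·1 = -2.2630.
u_2 = w_2 + 2.2630·e_1 = (2.4242, -2.5758, 0.6061).
‖u_2‖ = 3.5887, so e_2 = (0.6755, -0.7177, 0.1689).
Qᵀb = (-2.4371, 0.9711).
Back-substitute: x_2 = 0.9711/3.5887 = 0.2706.
x_1 = (-2.4371 + 2.2630·0.2706)/5.7446 = -0.3176.

x = (-0.3176, 0.2706)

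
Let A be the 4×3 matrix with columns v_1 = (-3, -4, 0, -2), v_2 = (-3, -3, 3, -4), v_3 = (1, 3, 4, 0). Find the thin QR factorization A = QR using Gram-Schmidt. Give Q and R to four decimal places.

v_1 = (-3, -4, 0, -2); ‖v_1‖ = 5.3852, so e_1 = (-0.5571, -0.7428, 0.0000, -0.3714).
e_1·v_2 = (-0.5571)·(-3) + (-0.7428)·(-3) + 0.0000·3 + (-0.3714)·(-4) = 5.3852.
u_2 = v_2 − 5.3852·e_1 = (0.0000, 1.0000, 3.0000, -2.0000).
‖u_2‖ = 3.7417, so e_2 = (0.0000, 0.2673, 0.8018, -0.5345).
e_1·v_3 = (-0.5571)·1 + (-0.7428)·3 + 0.0000·4 + (-0.3714)·0 = -2.7854; e_2·v_3 = 0.0000·1 + 0.2673·3 + 0.8018·4 + (-0.5345)·0 = 4.0089.
u_3 = v_3 + 2.7854·e_1 − 4.0089·e_2 = (-0.5517, -0.1404, 0.7857, 1.1084).
‖u_3‖ = 1.4731, so e_3 = (-0.3745, -0.0953, 0.5334, 0.7524).

Q = [[-0.5571, 0.0000, -0.3745], [-0.7428, 0.2673, -0.0953], [0.0000, 0.8018, 0.5334], [-0.3714, -0.5345, 0.7524]], R = [[5.3852, 5.3852, -2.7854], [0.0000, 3.7417, 4.0089], [0.0000, 0.0000, 1.4731]]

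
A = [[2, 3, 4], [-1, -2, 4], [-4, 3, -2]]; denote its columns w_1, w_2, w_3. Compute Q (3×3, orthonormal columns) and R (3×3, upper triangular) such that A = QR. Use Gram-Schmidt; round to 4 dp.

w_1 = (2, -1, -4); ‖w_1‖ = 4.5826, so q_1 = (0.4364, -0.2182, -0.8729).
q_1·w_2 = 0.4364·3 + (-0.2182)·(-2) + (-0.8729)·3 = -0.8729.
u_2 = w_2 + 0.8729·q_1 = (3.3810, -2.1905, 2.2381).
‖u_2‖ = 4.6085, so q_2 = (0.7336, -0.4753, 0.4856).
q_1·w_3 = 0.4364·4 + (-0.2182)·4 + (-0.8729)·(-2) = 2.6186; q_2·w_3 = 0.7336·4 + (-0.4753)·4 + 0.4856·(-2) = 0.0620.
u_3 = w_3 − 2.6186·q_1 − 0.0620·q_2 = (2.8117, 4.6009, 0.2556).
‖u_3‖ = 5.3981, so q_3 = (0.5209, 0.8523, 0.0474).

Q = [[0.4364, 0.7336, 0.5209], [-0.2182, -0.4753, 0.8523], [-0.8729, 0.4856, 0.0474]], R = [[4.5826, -0.8729, 2.6186], [0.0000, 4.6085, 0.0620], [0.0000, 0.0000, 5.3981]]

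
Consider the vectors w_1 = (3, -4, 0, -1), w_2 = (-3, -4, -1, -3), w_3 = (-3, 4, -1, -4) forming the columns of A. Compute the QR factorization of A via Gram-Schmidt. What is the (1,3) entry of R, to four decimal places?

r_{13} = -4.1184

q_1 = w_1/‖w_1‖ = (3, -4, 0, -1)/5.0990 = (0.5883, -0.7845, 0.0000, -0.1961).
r_{13} = q_1·w_3 = -4.1184.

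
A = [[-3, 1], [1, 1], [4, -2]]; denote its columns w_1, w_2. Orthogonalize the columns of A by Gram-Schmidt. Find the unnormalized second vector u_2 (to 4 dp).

w_1 = (-3, 1, 4); ‖w_1‖ = 5.0990, so e_1 = (-0.5883, 0.1961, 0.7845).
e_1·w_2 = (-0.5883)·1 + 0.1961·1 + 0.7845·(-2) = -1.9612.
u_2 = w_2 + 1.9612·e_1 = (-0.1538, 1.3846, -0.4615).

u_2 = (-0.1538, 1.3846, -0.4615)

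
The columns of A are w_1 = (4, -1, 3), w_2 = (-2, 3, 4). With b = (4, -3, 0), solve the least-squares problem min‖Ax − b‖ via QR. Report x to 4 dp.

x = (0.7543, -0.6122)

w_1 = (4, -1, 3); ‖w_1‖ = 5.0990, so e_1 = (0.7845, -0.1961, 0.5883).
e_1·w_2 = 0.7845·(-2) + (-0.1961)·3 + 0.5883·4 = 0.1961.
u_2 = w_2 − 0.1961·e_1 = (-2.1538, 3.0385, 3.8846).
‖u_2‖ = 5.3816, so e_2 = (-0.4002, 0.5646, 0.7218).
Qᵀb = (3.7262, -3.2947).
Back-substitute: x_2 = -3.2947/5.3816 = -0.6122.
x_1 = (3.7262 − 0.1961·(-0.6122))/5.0990 = 0.7543.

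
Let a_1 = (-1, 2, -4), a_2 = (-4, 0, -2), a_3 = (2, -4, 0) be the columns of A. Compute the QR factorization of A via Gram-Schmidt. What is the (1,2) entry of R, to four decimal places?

r_{12} = 2.6186

a_1 = (-1, 2, -4); ‖a_1‖ = 4.5826, so q_1 = (-0.2182, 0.4364, -0.8729).
r_{12} = q_1·a_2 = 2.6186.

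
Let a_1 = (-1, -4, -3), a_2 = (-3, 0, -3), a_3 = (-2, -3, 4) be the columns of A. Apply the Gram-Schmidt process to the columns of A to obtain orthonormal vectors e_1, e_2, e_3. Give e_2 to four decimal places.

e_2 = (-0.7191, 0.5230, -0.4576)

a_1 = (-1, -4, -3); ‖a_1‖ = 5.0990, so e_1 = (-0.1961, -0.7845, -0.5883).
e_1·a_2 = (-0.1961)·(-3) + (-0.7845)·0 + (-0.5883)·(-3) = 2.3534.
u_2 = a_2 − 2.3534·e_1 = (-2.5385, 1.8462, -1.6154).
‖u_2‖ = 3.5301, so e_2 = (-0.7191, 0.5230, -0.4576).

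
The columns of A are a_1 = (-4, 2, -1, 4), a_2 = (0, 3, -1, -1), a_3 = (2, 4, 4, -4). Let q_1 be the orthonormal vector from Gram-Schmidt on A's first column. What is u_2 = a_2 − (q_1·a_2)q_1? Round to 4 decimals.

u_2 = (0.3243, 2.8378, -0.9189, -1.3243)

a_1 = (-4, 2, -1, 4); ‖a_1‖ = 6.0828, so q_1 = (-0.6576, 0.3288, -0.1644, 0.6576).
q_1·a_2 = (-0.6576)·0 + 0.3288·3 + (-0.1644)·(-1) + 0.6576·(-1) = 0.4932.
u_2 = a_2 − 0.4932·q_1 = (0.3243, 2.8378, -0.9189, -1.3243).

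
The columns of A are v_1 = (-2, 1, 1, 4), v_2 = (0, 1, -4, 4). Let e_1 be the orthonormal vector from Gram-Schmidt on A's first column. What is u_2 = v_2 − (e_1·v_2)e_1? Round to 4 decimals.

e_1 = v_1/‖v_1‖ = (-2, 1, 1, 4)/4.6904 = (-0.4264, 0.2132, 0.2132, 0.8528).
r_{12} = e_1·v_2 = 2.7716.
u_2 = v_2 − 2.7716·e_1 = (1.1818, 0.4091, -4.5909, 1.6364).

u_2 = (1.1818, 0.4091, -4.5909, 1.6364)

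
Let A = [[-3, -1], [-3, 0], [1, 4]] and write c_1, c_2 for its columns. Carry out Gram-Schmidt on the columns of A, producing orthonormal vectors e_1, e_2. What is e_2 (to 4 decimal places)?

e_1 = c_1/‖c_1‖ = (-3, -3, 1)/4.3589 = (-0.6882, -0.6882, 0.2294).
r_{12} = e_1·c_2 = 1.6059.
u_2 = c_2 − 1.6059·e_1 = (0.1053, 1.1053, 3.6316).
‖u_2‖ = 3.7975, so e_2 = (0.0277, 0.2910, 0.9563).

e_2 = (0.0277, 0.2910, 0.9563)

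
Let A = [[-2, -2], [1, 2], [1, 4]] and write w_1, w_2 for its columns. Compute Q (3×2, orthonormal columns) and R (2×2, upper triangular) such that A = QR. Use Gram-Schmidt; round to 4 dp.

w_1 = (-2, 1, 1); ‖w_1‖ = 2.4495, so q_1 = (-0.8165, 0.4082, 0.4082).
q_1·w_2 = (-0.8165)·(-2) + 0.4082·2 + 0.4082·4 = 4.0825.
u_2 = w_2 − 4.0825·q_1 = (1.3333, 0.3333, 2.3333).
‖u_2‖ = 2.7080, so q_2 = (0.4924, 0.1231, 0.8616).

Q = [[-0.8165, 0.4924], [0.4082, 0.1231], [0.4082, 0.8616]], R = [[2.4495, 4.0825], [0.0000, 2.7080]]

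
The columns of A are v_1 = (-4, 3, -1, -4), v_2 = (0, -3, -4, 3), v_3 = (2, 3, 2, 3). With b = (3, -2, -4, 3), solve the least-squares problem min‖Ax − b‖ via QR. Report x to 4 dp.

v_1 = (-4, 3, -1, -4); ‖v_1‖ = 6.4807, so q_1 = (-0.6172, 0.4629, -0.1543, -0.6172).
q_1·v_2 = (-0.6172)·0 + 0.4629·(-3) + (-0.1543)·(-4) + (-0.6172)·3 = -2.6232.
u_2 = v_2 + 2.6232·q_1 = (-1.6190, -1.7857, -4.4048, 1.3810).
‖u_2‖ = 5.2076, so q_2 = (-0.3109, -0.3429, -0.8458, 0.2652).
q_1·v_3 = (-0.6172)·2 + 0.4629·3 + (-0.1543)·2 + (-0.6172)·3 = -2.0059; q_2·v_3 = (-0.3109)·2 + (-0.3429)·3 + (-0.8458)·2 + 0.2652·3 = -2.5466.
u_3 = v_3 + 2.0059·q_1 + 2.5466·q_2 = (-0.0299, 3.0553, -0.4636, 2.4372).
‖u_3‖ = 3.9358, so q_3 = (-0.0076, 0.7763, -0.1178, 0.6192).
Qᵀb = (-4.0119, 3.9320, 0.7535).
Back-substitute: x_3 = 0.7535/3.9358 = 0.1915.
x_2 = (3.9320 + 2.5466·0.1915)/5.2076 = 0.8487.
x_1 = (-4.0119 + 2.6232·0.8487 + 2.0059·0.1915)/6.4807 = -0.2163.

x = (-0.2163, 0.8487, 0.1915)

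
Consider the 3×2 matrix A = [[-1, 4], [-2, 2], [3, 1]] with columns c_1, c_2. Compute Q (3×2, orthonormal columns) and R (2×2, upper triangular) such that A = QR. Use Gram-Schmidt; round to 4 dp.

c_1 = (-1, -2, 3); ‖c_1‖ = 3.7417, so e_1 = (-0.2673, -0.5345, 0.8018).
e_1·c_2 = (-0.2673)·4 + (-0.5345)·2 + 0.8018·1 = -1.3363.
u_2 = c_2 + 1.3363·e_1 = (3.6429, 1.2857, 2.0714).
‖u_2‖ = 4.3834, so e_2 = (0.8311, 0.2933, 0.4726).

Q = [[-0.2673, 0.8311], [-0.5345, 0.2933], [0.8018, 0.4726]], R = [[3.7417, -1.3363], [0.0000, 4.3834]]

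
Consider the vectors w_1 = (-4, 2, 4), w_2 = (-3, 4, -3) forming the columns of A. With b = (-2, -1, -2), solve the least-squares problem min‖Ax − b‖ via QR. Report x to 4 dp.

w_1 = (-4, 2, 4); ‖w_1‖ = 6.0000, so q_1 = (-0.6667, 0.3333, 0.6667).
q_1·w_2 = (-0.6667)·(-3) + 0.3333·4 + 0.6667·(-3) = 1.3333.
u_2 = w_2 − 1.3333·q_1 = (-2.1111, 3.5556, -3.8889).
‖u_2‖ = 5.6765, so q_2 = (-0.3719, 0.6264, -0.6851).
Qᵀb = (-0.3333, 1.4876).
Back-substitute: x_2 = 1.4876/5.6765 = 0.2621.
x_1 = (-0.3333 − 1.3333·0.2621)/6.0000 = -0.1138.

x = (-0.1138, 0.2621)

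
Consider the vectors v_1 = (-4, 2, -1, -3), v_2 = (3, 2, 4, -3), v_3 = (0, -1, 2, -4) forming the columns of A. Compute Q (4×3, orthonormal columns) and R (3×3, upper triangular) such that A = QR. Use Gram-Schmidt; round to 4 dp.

Q = [[-0.7303, 0.4235, -0.0746], [0.3651, 0.3583, -0.8538], [-0.1826, 0.6352, 0.1045], [-0.5477, -0.5375, -0.5045]], R = [[5.4772, -0.5477, 1.4606], [0.0000, 6.1400, 3.0619], [0.0000, 0.0000, 3.0808]]

e_1 = v_1/‖v_1‖ = (-4, 2, -1, -3)/5.4772 = (-0.7303, 0.3651, -0.1826, -0.5477).
r_{12} = e_1·v_2 = -0.5477.
u_2 = v_2 + 0.5477·e_1 = (2.6000, 2.2000, 3.9000, -3.3000).
‖u_2‖ = 6.1400, so e_2 = (0.4235, 0.3583, 0.6352, -0.5375).
r_{13} = e_1·v_3 = 1.4606; r_{23} = e_2·v_3 = 3.0619.
u_3 = v_3 − 1.4606·e_1 − 3.0619·e_2 = (-0.2299, -2.6304, 0.3218, -1.5544).
‖u_3‖ = 3.0808, so e_3 = (-0.0746, -0.8538, 0.1045, -0.5045).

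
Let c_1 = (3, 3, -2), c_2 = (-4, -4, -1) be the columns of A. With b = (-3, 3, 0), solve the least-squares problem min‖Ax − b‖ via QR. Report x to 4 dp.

c_1 = (3, 3, -2); ‖c_1‖ = 4.6904, so e_1 = (0.6396, 0.6396, -0.4264).
e_1·c_2 = 0.6396·(-4) + 0.6396·(-4) + (-0.4264)·(-1) = -4.6904.
u_2 = c_2 + 4.6904·e_1 = (-1.0000, -1.0000, -3.0000).
‖u_2‖ = 3.3166, so e_2 = (-0.3015, -0.3015, -0.9045).
Qᵀb = (0.0000, 0.0000).
Back-substitute: x_2 = 0.0000/3.3166 = 0.0000.
x_1 = (0.0000 + 4.6904·0.0000)/4.6904 = 0.0000.

x = (0.0000, 0.0000)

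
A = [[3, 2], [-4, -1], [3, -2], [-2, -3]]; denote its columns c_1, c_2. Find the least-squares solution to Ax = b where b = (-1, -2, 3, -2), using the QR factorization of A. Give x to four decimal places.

x = (0.5548, -0.3082)

c_1 = (3, -4, 3, -2); ‖c_1‖ = 6.1644, so e_1 = (0.4867, -0.6489, 0.4867, -0.3244).
e_1·c_2 = 0.4867·2 + (-0.6489)·(-1) + 0.4867·(-2) + (-0.3244)·(-3) = 1.6222.
u_2 = c_2 − 1.6222·e_1 = (1.2105, 0.0526, -2.7895, -2.4737).
‖u_2‖ = 3.9203, so e_2 = (0.3088, 0.0134, -0.7116, -0.6310).
Qᵀb = (2.9200, -1.2083).
Back-substitute: x_2 = -1.2083/3.9203 = -0.3082.
x_1 = (2.9200 − 1.6222·(-0.3082))/6.1644 = 0.5548.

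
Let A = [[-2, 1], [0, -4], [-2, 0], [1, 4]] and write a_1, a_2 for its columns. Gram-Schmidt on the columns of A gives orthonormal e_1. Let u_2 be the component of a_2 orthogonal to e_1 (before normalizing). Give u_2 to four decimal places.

a_1 = (-2, 0, -2, 1); ‖a_1‖ = 3.0000, so e_1 = (-0.6667, 0.0000, -0.6667, 0.3333).
e_1·a_2 = (-0.6667)·1 + 0.0000·(-4) + (-0.6667)·0 + 0.3333·4 = 0.6667.
u_2 = a_2 − 0.6667·e_1 = (1.4444, -4.0000, 0.4444, 3.7778).

u_2 = (1.4444, -4.0000, 0.4444, 3.7778)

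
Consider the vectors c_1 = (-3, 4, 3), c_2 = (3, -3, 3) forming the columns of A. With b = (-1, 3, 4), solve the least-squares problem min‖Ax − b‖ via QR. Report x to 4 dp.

e_1 = c_1/‖c_1‖ = (-3, 4, 3)/5.8310 = (-0.5145, 0.6860, 0.5145).
r_{12} = e_1·c_2 = -2.0580.
u_2 = c_2 + 2.0580·e_1 = (1.9412, -1.5882, 4.0588).
‖u_2‖ = 4.7712, so e_2 = (0.4068, -0.3329, 0.8507).
Qᵀb = (4.6305, 1.9973).
Back-substitute: x_2 = 1.9973/4.7712 = 0.4186.
x_1 = (4.6305 + 2.0580·0.4186)/5.8310 = 0.9419.

x = (0.9419, 0.4186)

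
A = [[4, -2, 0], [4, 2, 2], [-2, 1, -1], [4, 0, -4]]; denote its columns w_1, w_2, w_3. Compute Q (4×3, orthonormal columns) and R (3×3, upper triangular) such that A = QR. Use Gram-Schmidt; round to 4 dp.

Q = [[0.5547, -0.6180, 0.2346], [0.5547, 0.7210, 0.4066], [-0.2774, 0.3090, -0.3440], [0.5547, 0.0515, -0.8132]], R = [[7.2111, -0.2774, -0.8321], [0.0000, 2.9872, 0.9270], [0.0000, 0.0000, 4.4100]]

e_1 = w_1/‖w_1‖ = (4, 4, -2, 4)/7.2111 = (0.5547, 0.5547, -0.2774, 0.5547).
r_{12} = e_1·w_2 = -0.2774.
u_2 = w_2 + 0.2774·e_1 = (-1.8462, 2.1538, 0.9231, 0.1538).
‖u_2‖ = 2.9872, so e_2 = (-0.6180, 0.7210, 0.3090, 0.0515).
r_{13} = e_1·w_3 = -0.8321; r_{23} = e_2·w_3 = 0.9270.
u_3 = w_3 + 0.8321·e_1 − 0.9270·e_2 = (1.0345, 1.7931, -1.5172, -3.5862).
‖u_3‖ = 4.4100, so e_3 = (0.2346, 0.4066, -0.3440, -0.8132).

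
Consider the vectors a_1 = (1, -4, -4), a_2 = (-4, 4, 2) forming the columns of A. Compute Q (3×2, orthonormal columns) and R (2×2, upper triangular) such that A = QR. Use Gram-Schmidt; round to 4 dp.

Q = [[0.1741, -0.9007], [-0.6963, 0.1732], [-0.6963, -0.3984]], R = [[5.7446, -4.8742], [0.0000, 3.4989]]

a_1 = (1, -4, -4); ‖a_1‖ = 5.7446, so e_1 = (0.1741, -0.6963, -0.6963).
e_1·a_2 = 0.1741·(-4) + (-0.6963)·4 + (-0.6963)·2 = -4.8742.
u_2 = a_2 + 4.8742·e_1 = (-3.1515, 0.6061, -1.3939).
‖u_2‖ = 3.4989, so e_2 = (-0.9007, 0.1732, -0.3984).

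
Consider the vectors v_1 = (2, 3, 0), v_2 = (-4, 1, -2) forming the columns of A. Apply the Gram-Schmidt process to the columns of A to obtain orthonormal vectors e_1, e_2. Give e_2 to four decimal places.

e_1 = v_1/‖v_1‖ = (2, 3, 0)/3.6056 = (0.5547, 0.8321, 0.0000).
r_{12} = e_1·v_2 = -1.3868.
u_2 = v_2 + 1.3868·e_1 = (-3.2308, 2.1538, -2.0000).
‖u_2‖ = 4.3677, so e_2 = (-0.7397, 0.4931, -0.4579).

e_2 = (-0.7397, 0.4931, -0.4579)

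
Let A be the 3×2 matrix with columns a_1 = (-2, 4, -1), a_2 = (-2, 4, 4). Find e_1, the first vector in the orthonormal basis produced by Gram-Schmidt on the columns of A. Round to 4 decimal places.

e_1 = a_1/‖a_1‖ = (-2, 4, -1)/4.5826 = (-0.4364, 0.8729, -0.2182).

e_1 = (-0.4364, 0.8729, -0.2182)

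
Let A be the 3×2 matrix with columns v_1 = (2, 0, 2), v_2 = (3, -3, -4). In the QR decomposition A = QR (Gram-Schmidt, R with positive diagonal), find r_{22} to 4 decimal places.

e_1 = v_1/‖v_1‖ = (2, 0, 2)/2.8284 = (0.7071, 0.0000, 0.7071).
r_{12} = e_1·v_2 = -0.7071.
u_2 = v_2 + 0.7071·e_1 = (3.5000, -3.0000, -3.5000).
r_{22} = ‖u_2‖ = 5.7879.

r_{22} = 5.7879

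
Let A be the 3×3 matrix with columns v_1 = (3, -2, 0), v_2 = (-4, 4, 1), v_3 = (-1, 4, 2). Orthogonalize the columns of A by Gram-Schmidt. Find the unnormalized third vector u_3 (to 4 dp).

u_3 = (0.1379, 0.2069, -0.2759)

q_1 = v_1/‖v_1‖ = (3, -2, 0)/3.6056 = (0.8321, -0.5547, 0.0000).
r_{12} = q_1·v_2 = -5.5470.
u_2 = v_2 + 5.5470·q_1 = (0.6154, 0.9231, 1.0000).
‖u_2‖ = 1.4936, so q_2 = (0.4120, 0.6180, 0.6695).
r_{13} = q_1·v_3 = -3.0509; r_{23} = q_2·v_3 = 3.3992.
u_3 = v_3 + 3.0509·q_1 − 3.3992·q_2 = (0.1379, 0.2069, -0.2759).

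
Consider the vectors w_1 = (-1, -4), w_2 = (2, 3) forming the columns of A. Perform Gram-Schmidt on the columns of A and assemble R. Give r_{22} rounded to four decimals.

q_1 = w_1/‖w_1‖ = (-1, -4)/4.1231 = (-0.2425, -0.9701).
r_{12} = q_1·w_2 = -3.3955.
u_2 = w_2 + 3.3955·q_1 = (1.1765, -0.2941).
r_{22} = ‖u_2‖ = 1.2127.

r_{22} = 1.2127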